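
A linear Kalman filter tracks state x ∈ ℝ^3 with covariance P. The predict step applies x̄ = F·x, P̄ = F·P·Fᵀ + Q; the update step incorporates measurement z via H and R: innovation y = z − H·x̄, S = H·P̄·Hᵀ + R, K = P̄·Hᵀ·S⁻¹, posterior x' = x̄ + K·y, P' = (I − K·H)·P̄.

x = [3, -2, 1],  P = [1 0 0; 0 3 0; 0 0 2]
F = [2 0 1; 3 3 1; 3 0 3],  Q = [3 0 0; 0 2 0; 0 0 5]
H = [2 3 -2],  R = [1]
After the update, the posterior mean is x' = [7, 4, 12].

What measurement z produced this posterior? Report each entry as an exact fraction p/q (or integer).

x̄ = F·x = [7, 4, 12]
P̄ = F·P·Fᵀ + Q = [9 8 12; 8 40 15; 12 15 32]
S = H·P̄·Hᵀ + R = [345]
K = P̄·Hᵀ·S⁻¹ = [6/115; 106/345; 1/69]
x' − x̄ = [0, 0, 0] = K·y
y = (KᵀK)⁻¹·Kᵀ·(x' − x̄) = [0]
z = y + H·x̄ = [0] + [2] = [2]

z = [2]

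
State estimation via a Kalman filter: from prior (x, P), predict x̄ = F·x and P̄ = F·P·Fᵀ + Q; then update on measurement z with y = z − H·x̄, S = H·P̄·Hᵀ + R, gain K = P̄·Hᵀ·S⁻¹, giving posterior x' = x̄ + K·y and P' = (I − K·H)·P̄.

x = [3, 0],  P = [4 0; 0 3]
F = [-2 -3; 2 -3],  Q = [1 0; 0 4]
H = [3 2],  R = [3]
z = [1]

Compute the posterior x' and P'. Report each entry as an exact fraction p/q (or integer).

x' = [-3236/719, 5203/719]
P' = [7920/719 -11649/719; -11649/719 17664/719]

x̄ = F·x = [-6, 6]
P̄ = F·P·Fᵀ + Q = [44 11; 11 47]
y = z − H·x̄ = [7]
S = H·P̄·Hᵀ + R = [719]
K = P̄·Hᵀ·S⁻¹ = [154/719; 127/719]
x' = x̄ + K·y = [-3236/719, 5203/719]
P' = (I − K·H)·P̄ = [7920/719 -11649/719; -11649/719 17664/719]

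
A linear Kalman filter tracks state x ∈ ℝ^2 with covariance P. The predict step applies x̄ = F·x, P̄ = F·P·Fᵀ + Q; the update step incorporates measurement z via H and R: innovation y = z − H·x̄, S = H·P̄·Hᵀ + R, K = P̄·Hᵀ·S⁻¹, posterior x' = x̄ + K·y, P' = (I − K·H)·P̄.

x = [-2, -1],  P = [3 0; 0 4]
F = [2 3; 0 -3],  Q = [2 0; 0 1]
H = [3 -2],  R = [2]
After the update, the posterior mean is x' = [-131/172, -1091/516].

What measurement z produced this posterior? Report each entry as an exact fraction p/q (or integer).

x̄ = F·x = [-7, 3]
P̄ = F·P·Fᵀ + Q = [50 -36; -36 37]
S = H·P̄·Hᵀ + R = [1032]
K = P̄·Hᵀ·S⁻¹ = [37/172; -91/516]
x' − x̄ = [1073/172, -2639/516] = K·y
y = (KᵀK)⁻¹·Kᵀ·(x' − x̄) = [29]
z = y + H·x̄ = [29] + [-27] = [2]

z = [2]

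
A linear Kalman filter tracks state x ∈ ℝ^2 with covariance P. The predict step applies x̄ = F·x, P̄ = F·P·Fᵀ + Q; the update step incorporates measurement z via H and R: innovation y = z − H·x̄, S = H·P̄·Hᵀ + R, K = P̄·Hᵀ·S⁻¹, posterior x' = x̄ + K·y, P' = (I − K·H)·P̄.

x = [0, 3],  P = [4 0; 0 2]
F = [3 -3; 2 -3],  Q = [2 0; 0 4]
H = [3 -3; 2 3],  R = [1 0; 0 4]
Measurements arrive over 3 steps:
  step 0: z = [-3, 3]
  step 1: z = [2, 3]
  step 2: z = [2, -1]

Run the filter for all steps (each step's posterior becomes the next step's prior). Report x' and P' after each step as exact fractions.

step 0: x̄ = F·x = [-9, -9]
step 0: P̄ = F·P·Fᵀ + Q = [56 42; 42 38]
step 0: y = z − H·x̄ = [-3, 48]
step 0: S = H·P̄·Hᵀ + R = [91 120; 120 1074]
step 0: K = P̄·Hᵀ·S⁻¹ = [2758/13889 8309/41667; -1812/13889 2763/13889]
step 0: x' = x̄ + K·y = [-331/13889, 13059/13889]
step 0: P' = (I − K·H)·P̄ = [8302/41667 1848/13889; 1848/13889 2452/13889]
step 1: x̄ = F·x = [-40170/13889, -39839/13889]
step 1: P̄ = F·P·Fᵀ + Q = [41488/13889 10952/13889; 10952/13889 199552/41667]
step 1: y = z − H·x̄ = [28771/13889, 241524/13889]
step 1: S = H·P̄·Hᵀ + R = [788801/13889 -316872/13889; -316872/13889 951588/13889]
step 1: K = P̄·Hᵀ·S⁻¹ = [9176/48163 2167118/11703609; -6552/48163 2193524/11703609]
step 1: x' = x̄ + K·y = [939430/1300401, 141769/1300401]
step 1: P' = (I − K·H)·P̄ = [2179648/11703609 1436392/11703609; 1436392/11703609 1967104/11703609]
step 2: x̄ = F·x = [88629/48163, 1453553/1300401]
step 2: P̄ = F·P·Fᵀ + Q = [143510/48163 38008/48163; 38008/48163 56000260/11703609]
step 2: y = z − H·x̄ = [-72496/433467, -3482342/433467]
step 2: S = H·P̄·Hᵀ + R = [73701703/1300401 -29672992/1300401; -29672992/1300401 89015536/1300401]
step 2: K = P̄·Hᵀ·S⁻¹ = [52003258/272998009 202174417/1091992036; -37141588/272998009 613941499/3275976108]
step 2: x' = x̄ + K·y = [175236965/545996018, -597940061/1637988054]
step 2: P' = (I − K·H)·P̄ = [50835535/272998009 100503347/818994027; 100503347/818994027 45881645/272998009]

step 0: x' = [-331/13889, 13059/13889], P' = [8302/41667 1848/13889; 1848/13889 2452/13889]
step 1: x' = [939430/1300401, 141769/1300401], P' = [2179648/11703609 1436392/11703609; 1436392/11703609 1967104/11703609]
step 2: x' = [175236965/545996018, -597940061/1637988054], P' = [50835535/272998009 100503347/818994027; 100503347/818994027 45881645/272998009]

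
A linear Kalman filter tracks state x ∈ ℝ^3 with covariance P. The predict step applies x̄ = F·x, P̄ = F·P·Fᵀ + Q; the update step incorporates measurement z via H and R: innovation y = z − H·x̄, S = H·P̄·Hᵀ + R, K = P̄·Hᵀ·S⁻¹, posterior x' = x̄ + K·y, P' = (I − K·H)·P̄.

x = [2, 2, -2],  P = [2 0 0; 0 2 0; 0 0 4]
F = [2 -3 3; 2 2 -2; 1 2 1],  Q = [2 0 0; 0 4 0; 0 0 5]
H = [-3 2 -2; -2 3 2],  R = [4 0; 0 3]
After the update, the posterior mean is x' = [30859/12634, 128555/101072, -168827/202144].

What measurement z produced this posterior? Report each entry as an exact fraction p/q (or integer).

x̄ = F·x = [-8, 12, 4]
P̄ = F·P·Fᵀ + Q = [64 -28 4; -28 36 4; 4 4 19]
S = H·P̄·Hᵀ + R = [1152 872; 872 1011]
K = P̄·Hᵀ·S⁻¹ = [-2529/12634 -184/6317; -89/101072 2159/12634; -39543/202144 5313/25268]
x' − x̄ = [131931/12634, -1084309/101072, -977403/202144] = K·y
y = (KᵀK)⁻¹·Kᵀ·(x' − x̄) = [-43, -63]
z = y + H·x̄ = [-43, -63] + [40, 60] = [-3, -3]

z = [-3, -3]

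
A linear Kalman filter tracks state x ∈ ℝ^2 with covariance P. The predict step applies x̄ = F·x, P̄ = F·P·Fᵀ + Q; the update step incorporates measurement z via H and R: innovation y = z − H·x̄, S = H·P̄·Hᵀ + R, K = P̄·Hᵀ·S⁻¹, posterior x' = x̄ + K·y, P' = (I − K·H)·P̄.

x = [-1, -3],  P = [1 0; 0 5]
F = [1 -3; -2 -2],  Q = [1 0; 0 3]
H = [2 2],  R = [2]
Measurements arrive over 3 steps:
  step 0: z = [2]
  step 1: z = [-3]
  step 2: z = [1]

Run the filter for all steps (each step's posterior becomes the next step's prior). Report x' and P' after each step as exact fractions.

step 0: x' = [-18/29, 146/87], P' = [113/29 -314/87; -314/87 997/261]
step 1: x' = [1531/35393, -56257/35393], P' = [174441/35393 -158358/35393; -158358/35393 159841/35393]
step 2: x' = [-11708339/5492309, 14716551/5492309], P' = [28476817/5492309 -25901534/5492309; -25901534/5492309 26054709/5492309]

step 0: x̄ = F·x = [8, 8]
step 0: P̄ = F·P·Fᵀ + Q = [47 28; 28 27]
step 0: y = z − H·x̄ = [-30]
step 0: S = H·P̄·Hᵀ + R = [522]
step 0: K = P̄·Hᵀ·S⁻¹ = [25/87; 55/261]
step 0: x' = x̄ + K·y = [-18/29, 146/87]
step 0: P' = (I − K·H)·P̄ = [113/29 -314/87; -314/87 997/261]
step 1: x̄ = F·x = [-164/29, -184/87]
step 1: P̄ = F·P·Fᵀ + Q = [1767/29 20/29; 20/29 1303/261]
step 1: y = z − H·x̄ = [1091/87]
step 1: S = H·P̄·Hᵀ + R = [70786/261]
step 1: K = P̄·Hᵀ·S⁻¹ = [16083/35393; 1483/35393]
step 1: x' = x̄ + K·y = [1531/35393, -56257/35393]
step 1: P' = (I − K·H)·P̄ = [174441/35393 -158358/35393; -158358/35393 159841/35393]
step 2: x̄ = F·x = [170302/35393, 109452/35393]
step 2: P̄ = F·P·Fᵀ + Q = [2598551/35393 -23268/35393; -23268/35393 176443/35393]
step 2: y = z − H·x̄ = [-524115/35393]
step 2: S = H·P̄·Hᵀ + R = [10984618/35393]
step 2: K = P̄·Hᵀ·S⁻¹ = [2575283/5492309; 153175/5492309]
step 2: x' = x̄ + K·y = [-11708339/5492309, 14716551/5492309]
step 2: P' = (I − K·H)·P̄ = [28476817/5492309 -25901534/5492309; -25901534/5492309 26054709/5492309]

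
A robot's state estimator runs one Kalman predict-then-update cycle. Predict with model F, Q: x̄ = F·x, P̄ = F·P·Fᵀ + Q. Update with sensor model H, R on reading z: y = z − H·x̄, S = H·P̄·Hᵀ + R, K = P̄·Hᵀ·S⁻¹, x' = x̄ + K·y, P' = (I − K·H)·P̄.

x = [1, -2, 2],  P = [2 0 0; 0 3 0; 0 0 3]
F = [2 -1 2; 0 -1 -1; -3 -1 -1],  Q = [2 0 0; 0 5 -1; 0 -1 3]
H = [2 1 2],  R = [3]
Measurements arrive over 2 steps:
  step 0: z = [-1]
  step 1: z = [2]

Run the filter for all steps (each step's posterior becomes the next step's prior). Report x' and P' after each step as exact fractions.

step 0: x' = [63/10, -3/2, -59/10], P' = [2461/110 -117/22 -2143/110; -117/22 197/22 23/22; -2143/110 23/22 2129/110]
step 1: x' = [11103/2185, 117197/17480, -26203/3496], P' = [107287/4370 98051/4370 -15491/437; 98051/4370 602897/17480 -139011/3496; -15491/437 -139011/3496 195049/3496]

step 0: x̄ = F·x = [8, 0, -3]
step 0: P̄ = F·P·Fᵀ + Q = [25 -3 -15; -3 11 5; -15 5 27]
step 0: y = z − H·x̄ = [-11]
step 0: S = H·P̄·Hᵀ + R = [110]
step 0: K = P̄·Hᵀ·S⁻¹ = [17/110; 3/22; 29/110]
step 0: x' = x̄ + K·y = [63/10, -3/2, -59/10]
step 0: P' = (I − K·H)·P̄ = [2461/110 -117/22 -2143/110; -117/22 197/22 23/22; -2143/110 23/22 2129/110]
step 1: x̄ = F·x = [23/10, 37/5, -23/2]
step 1: P̄ = F·P·Fᵀ + Q = [391/10 94/5 -29/2; 94/5 177/5 -45; -29/2 -45 1891/22]
step 1: y = z − H·x̄ = [13]
step 1: S = H·P̄·Hᵀ + R = [3496/11]
step 1: K = P̄·Hᵀ·S⁻¹ = [187/874; -187/3496; 1077/3496]
step 1: x' = x̄ + K·y = [11103/2185, 117197/17480, -26203/3496]
step 1: P' = (I − K·H)·P̄ = [107287/4370 98051/4370 -15491/437; 98051/4370 602897/17480 -139011/3496; -15491/437 -139011/3496 195049/3496]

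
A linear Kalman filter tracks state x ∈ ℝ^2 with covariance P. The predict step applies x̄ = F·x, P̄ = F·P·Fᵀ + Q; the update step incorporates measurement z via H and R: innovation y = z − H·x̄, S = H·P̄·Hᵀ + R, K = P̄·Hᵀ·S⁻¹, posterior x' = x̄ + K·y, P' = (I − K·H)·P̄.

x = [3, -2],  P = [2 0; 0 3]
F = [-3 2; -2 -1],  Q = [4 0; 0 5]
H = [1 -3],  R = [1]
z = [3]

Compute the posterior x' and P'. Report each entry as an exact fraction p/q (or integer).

x̄ = F·x = [-13, -4]
P̄ = F·P·Fᵀ + Q = [34 6; 6 16]
y = z − H·x̄ = [4]
S = H·P̄·Hᵀ + R = [143]
K = P̄·Hᵀ·S⁻¹ = [16/143; -42/143]
x' = x̄ + K·y = [-1795/143, -740/143]
P' = (I − K·H)·P̄ = [4606/143 1530/143; 1530/143 524/143]

x' = [-1795/143, -740/143]
P' = [4606/143 1530/143; 1530/143 524/143]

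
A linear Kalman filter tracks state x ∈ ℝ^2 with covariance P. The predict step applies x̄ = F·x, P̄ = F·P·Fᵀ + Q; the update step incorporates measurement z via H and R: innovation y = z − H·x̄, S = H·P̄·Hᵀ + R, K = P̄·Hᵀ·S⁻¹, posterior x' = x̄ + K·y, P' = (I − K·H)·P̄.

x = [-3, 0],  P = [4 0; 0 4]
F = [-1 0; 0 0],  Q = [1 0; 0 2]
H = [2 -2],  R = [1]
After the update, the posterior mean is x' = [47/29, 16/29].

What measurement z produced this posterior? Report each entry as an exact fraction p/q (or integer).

z = [2]

x̄ = F·x = [3, 0]
P̄ = F·P·Fᵀ + Q = [5 0; 0 2]
S = H·P̄·Hᵀ + R = [29]
K = P̄·Hᵀ·S⁻¹ = [10/29; -4/29]
x' − x̄ = [-40/29, 16/29] = K·y
y = (KᵀK)⁻¹·Kᵀ·(x' − x̄) = [-4]
z = y + H·x̄ = [-4] + [6] = [2]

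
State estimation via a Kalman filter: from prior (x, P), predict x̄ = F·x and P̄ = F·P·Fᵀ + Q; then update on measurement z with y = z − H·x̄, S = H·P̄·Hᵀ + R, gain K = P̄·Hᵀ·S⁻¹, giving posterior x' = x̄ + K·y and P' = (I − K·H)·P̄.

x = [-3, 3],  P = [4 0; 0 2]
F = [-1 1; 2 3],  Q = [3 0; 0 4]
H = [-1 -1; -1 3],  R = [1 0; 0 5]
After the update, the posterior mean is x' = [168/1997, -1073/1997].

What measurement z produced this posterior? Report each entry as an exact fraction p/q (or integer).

z = [1, -1]

x̄ = F·x = [6, 3]
P̄ = F·P·Fᵀ + Q = [9 -2; -2 38]
S = H·P̄·Hᵀ + R = [44 -101; -101 368]
K = P̄·Hᵀ·S⁻¹ = [-4091/5991 -1367/5991; -1532/5991 1468/5991]
x' − x̄ = [-11814/1997, -7064/1997] = K·y
y = (KᵀK)⁻¹·Kᵀ·(x' − x̄) = [10, -4]
z = y + H·x̄ = [10, -4] + [-9, 3] = [1, -1]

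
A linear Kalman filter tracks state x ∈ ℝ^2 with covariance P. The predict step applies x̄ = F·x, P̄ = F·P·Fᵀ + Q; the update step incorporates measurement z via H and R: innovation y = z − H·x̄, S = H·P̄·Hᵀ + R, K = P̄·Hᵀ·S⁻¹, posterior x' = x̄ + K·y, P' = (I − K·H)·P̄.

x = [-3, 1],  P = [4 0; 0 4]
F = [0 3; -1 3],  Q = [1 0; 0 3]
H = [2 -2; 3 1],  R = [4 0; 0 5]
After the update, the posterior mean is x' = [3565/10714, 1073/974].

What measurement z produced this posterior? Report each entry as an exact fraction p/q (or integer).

x̄ = F·x = [3, 6]
P̄ = F·P·Fᵀ + Q = [37 36; 36 43]
S = H·P̄·Hᵀ + R = [36 -8; -8 597]
K = P̄·Hᵀ·S⁻¹ = [1185/10714 1327/5357; -325/974 121/487]
x' − x̄ = [-28577/10714, -4771/974] = K·y
y = (KᵀK)⁻¹·Kᵀ·(x' − x̄) = [5, -13]
z = y + H·x̄ = [5, -13] + [-6, 15] = [-1, 2]

z = [-1, 2]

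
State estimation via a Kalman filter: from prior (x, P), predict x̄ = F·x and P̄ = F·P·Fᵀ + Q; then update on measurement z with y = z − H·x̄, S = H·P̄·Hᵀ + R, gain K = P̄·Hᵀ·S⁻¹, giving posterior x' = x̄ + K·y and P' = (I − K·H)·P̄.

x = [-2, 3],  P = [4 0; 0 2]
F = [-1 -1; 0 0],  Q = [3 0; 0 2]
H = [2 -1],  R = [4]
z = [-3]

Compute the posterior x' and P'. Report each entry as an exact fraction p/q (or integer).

x' = [-10/7, 1/21]
P' = [9/7 6/7; 6/7 40/21]

x̄ = F·x = [-1, 0]
P̄ = F·P·Fᵀ + Q = [9 0; 0 2]
y = z − H·x̄ = [-1]
S = H·P̄·Hᵀ + R = [42]
K = P̄·Hᵀ·S⁻¹ = [3/7; -1/21]
x' = x̄ + K·y = [-10/7, 1/21]
P' = (I − K·H)·P̄ = [9/7 6/7; 6/7 40/21]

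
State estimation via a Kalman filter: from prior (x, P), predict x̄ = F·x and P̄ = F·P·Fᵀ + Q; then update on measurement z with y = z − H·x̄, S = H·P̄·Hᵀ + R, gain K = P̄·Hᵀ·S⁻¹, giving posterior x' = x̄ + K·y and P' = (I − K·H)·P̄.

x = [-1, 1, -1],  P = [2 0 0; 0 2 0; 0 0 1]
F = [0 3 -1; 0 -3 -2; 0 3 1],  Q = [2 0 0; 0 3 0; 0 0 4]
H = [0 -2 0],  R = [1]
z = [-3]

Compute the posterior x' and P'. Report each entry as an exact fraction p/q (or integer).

x̄ = F·x = [4, -1, 2]
P̄ = F·P·Fᵀ + Q = [21 -16 17; -16 25 -20; 17 -20 23]
y = z − H·x̄ = [-5]
S = H·P̄·Hᵀ + R = [101]
K = P̄·Hᵀ·S⁻¹ = [32/101; -50/101; 40/101]
x' = x̄ + K·y = [244/101, 149/101, 2/101]
P' = (I − K·H)·P̄ = [1097/101 -16/101 437/101; -16/101 25/101 -20/101; 437/101 -20/101 723/101]

x' = [244/101, 149/101, 2/101]
P' = [1097/101 -16/101 437/101; -16/101 25/101 -20/101; 437/101 -20/101 723/101]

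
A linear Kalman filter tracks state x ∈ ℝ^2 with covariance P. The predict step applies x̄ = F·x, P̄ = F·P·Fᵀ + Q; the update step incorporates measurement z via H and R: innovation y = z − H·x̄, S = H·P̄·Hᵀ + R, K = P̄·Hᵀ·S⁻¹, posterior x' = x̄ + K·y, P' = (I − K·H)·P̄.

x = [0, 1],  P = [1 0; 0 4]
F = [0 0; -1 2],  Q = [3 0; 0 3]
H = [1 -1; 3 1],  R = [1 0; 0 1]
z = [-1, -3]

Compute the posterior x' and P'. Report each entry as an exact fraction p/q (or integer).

x' = [-1002/1031, 22/1031]
P' = [123/1031 -120/1031; -120/1031 620/1031]

x̄ = F·x = [0, 2]
P̄ = F·P·Fᵀ + Q = [3 0; 0 20]
y = z − H·x̄ = [1, -5]
S = H·P̄·Hᵀ + R = [24 -11; -11 48]
K = P̄·Hᵀ·S⁻¹ = [243/1031 249/1031; -740/1031 260/1031]
x' = x̄ + K·y = [-1002/1031, 22/1031]
P' = (I − K·H)·P̄ = [123/1031 -120/1031; -120/1031 620/1031]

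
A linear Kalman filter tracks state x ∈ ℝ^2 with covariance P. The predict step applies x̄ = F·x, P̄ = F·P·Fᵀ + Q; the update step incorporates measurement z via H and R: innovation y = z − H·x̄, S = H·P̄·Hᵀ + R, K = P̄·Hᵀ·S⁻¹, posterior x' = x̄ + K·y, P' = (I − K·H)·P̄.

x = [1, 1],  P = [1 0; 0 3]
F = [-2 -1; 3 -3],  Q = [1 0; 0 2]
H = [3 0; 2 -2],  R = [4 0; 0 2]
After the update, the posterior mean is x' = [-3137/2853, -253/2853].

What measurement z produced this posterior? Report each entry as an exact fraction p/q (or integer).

z = [-3, -2]

x̄ = F·x = [-3, 0]
P̄ = F·P·Fᵀ + Q = [8 3; 3 38]
S = H·P̄·Hᵀ + R = [76 30; 30 162]
K = P̄·Hᵀ·S⁻¹ = [299/951 10/2853; 593/1902 -2795/5706]
x' − x̄ = [5422/2853, -253/2853] = K·y
y = (KᵀK)⁻¹·Kᵀ·(x' − x̄) = [6, 4]
z = y + H·x̄ = [6, 4] + [-9, -6] = [-3, -2]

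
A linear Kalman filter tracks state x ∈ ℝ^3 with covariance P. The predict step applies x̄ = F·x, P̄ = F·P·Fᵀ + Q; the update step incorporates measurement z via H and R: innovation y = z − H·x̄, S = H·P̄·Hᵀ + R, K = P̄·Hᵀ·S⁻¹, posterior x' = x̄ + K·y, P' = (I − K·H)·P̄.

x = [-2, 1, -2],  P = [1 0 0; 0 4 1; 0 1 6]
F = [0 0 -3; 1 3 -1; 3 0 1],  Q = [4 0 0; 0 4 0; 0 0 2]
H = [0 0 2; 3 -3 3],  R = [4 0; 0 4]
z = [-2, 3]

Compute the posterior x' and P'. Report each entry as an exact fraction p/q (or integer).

x' = [2327/1123, -311/1123, -14095/10107]
P' = [28720/1123 27387/1123 -1093/1123; 27387/1123 27611/1123 -32/1123; -1093/1123 -32/1123 9545/10107]

x̄ = F·x = [6, 3, -8]
P̄ = F·P·Fᵀ + Q = [58 9 -18; 9 41 0; -18 0 17]
y = z − H·x̄ = [14, 18]
S = H·P̄·Hᵀ + R = [72 -6; -6 562]
K = P̄·Hᵀ·S⁻¹ = [-1093/2246 180/1123; -16/1123 -192/1123; 9545/20214 -1/3369]
x' = x̄ + K·y = [2327/1123, -311/1123, -14095/10107]
P' = (I − K·H)·P̄ = [28720/1123 27387/1123 -1093/1123; 27387/1123 27611/1123 -32/1123; -1093/1123 -32/1123 9545/10107]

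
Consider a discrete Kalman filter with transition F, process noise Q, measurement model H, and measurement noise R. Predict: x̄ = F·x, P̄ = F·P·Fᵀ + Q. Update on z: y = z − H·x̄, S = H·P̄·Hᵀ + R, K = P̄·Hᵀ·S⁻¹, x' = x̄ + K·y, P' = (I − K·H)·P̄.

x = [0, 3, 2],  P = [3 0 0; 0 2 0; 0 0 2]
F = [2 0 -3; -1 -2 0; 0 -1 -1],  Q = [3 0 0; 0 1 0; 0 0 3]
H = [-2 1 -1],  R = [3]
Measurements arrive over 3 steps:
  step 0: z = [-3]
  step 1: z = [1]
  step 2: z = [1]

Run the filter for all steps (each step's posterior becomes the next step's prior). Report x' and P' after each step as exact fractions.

step 0: x̄ = F·x = [-6, -6, -5]
step 0: P̄ = F·P·Fᵀ + Q = [33 -6 6; -6 12 4; 6 4 7]
step 0: y = z − H·x̄ = [-14]
step 0: S = H·P̄·Hᵀ + R = [194]
step 0: K = P̄·Hᵀ·S⁻¹ = [-39/97; 10/97; -15/194]
step 0: x' = x̄ + K·y = [-36/97, -722/97, -380/97]
step 0: P' = (I − K·H)·P̄ = [159/97 198/97 -3/97; 198/97 964/97 538/97; -3/97 538/97 1133/194]
step 1: x̄ = F·x = [1068/97, 1480/97, 1102/97]
step 1: P̄ = F·P·Fᵀ + Q = [12123/194 2109/97 5847/194; 2109/97 4904/97 3199/97; 5847/194 3199/97 5795/194]
step 1: y = z − H·x̄ = [1855/97]
step 1: S = H·P̄·Hᵀ + R = [58397/194]
step 1: K = P̄·Hᵀ·S⁻¹ = [-1125/2539; -5026/58397; -11091/58397]
step 1: x' = x̄ + K·y = [6441/2539, 794890/58397, 451337/58397]
step 1: P' = (I − K·H)·P̄ = [8613/2539 26058/2539 12207/2539; 26058/2539 2822150/58397 1638560/58397; 12207/2539 1638560/58397 1110311/58397]
step 2: x̄ = F·x = [-1057725/58397, -1737923/58397, -1246227/58397]
step 2: P̄ = F·P·Fᵀ + Q = [7591254/58397 7880109/58397 6486423/58397; 7880109/58397 13942432/58397 9801515/58397; 6486423/58397 9801515/58397 7384772/58397]
step 2: y = z − H·x̄ = [-68059/2539]
step 2: S = H·P̄·Hᵀ + R = [1160419/2539]
step 2: K = P̄·Hᵀ·S⁻¹ = [-599514/1160419; -505187/1160419; -458961/1160419]
step 2: x' = x̄ + K·y = [-4948041/1160419, -20992874/1160419, -12461388/1160419]
step 2: P' = (I − K·H)·P̄ = [9288894/1160419 37301481/1160419 20522235/1160419; 37301481/1160419 176535493/1160419 103448092/1160419; 20522235/1160419 103448092/1160419 63780505/1160419]

step 0: x' = [-36/97, -722/97, -380/97], P' = [159/97 198/97 -3/97; 198/97 964/97 538/97; -3/97 538/97 1133/194]
step 1: x' = [6441/2539, 794890/58397, 451337/58397], P' = [8613/2539 26058/2539 12207/2539; 26058/2539 2822150/58397 1638560/58397; 12207/2539 1638560/58397 1110311/58397]
step 2: x' = [-4948041/1160419, -20992874/1160419, -12461388/1160419], P' = [9288894/1160419 37301481/1160419 20522235/1160419; 37301481/1160419 176535493/1160419 103448092/1160419; 20522235/1160419 103448092/1160419 63780505/1160419]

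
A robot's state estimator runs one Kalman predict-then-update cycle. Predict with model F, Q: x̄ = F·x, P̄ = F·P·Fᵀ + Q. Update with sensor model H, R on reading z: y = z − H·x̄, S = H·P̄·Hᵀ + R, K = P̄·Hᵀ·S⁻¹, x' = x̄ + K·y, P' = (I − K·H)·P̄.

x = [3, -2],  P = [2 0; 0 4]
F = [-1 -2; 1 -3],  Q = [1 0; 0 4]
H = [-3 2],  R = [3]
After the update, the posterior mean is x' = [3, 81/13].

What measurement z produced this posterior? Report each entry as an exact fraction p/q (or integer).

z = [3]

x̄ = F·x = [1, 9]
P̄ = F·P·Fᵀ + Q = [19 22; 22 42]
S = H·P̄·Hᵀ + R = [78]
K = P̄·Hᵀ·S⁻¹ = [-1/6; 3/13]
x' − x̄ = [2, -36/13] = K·y
y = (KᵀK)⁻¹·Kᵀ·(x' − x̄) = [-12]
z = y + H·x̄ = [-12] + [15] = [3]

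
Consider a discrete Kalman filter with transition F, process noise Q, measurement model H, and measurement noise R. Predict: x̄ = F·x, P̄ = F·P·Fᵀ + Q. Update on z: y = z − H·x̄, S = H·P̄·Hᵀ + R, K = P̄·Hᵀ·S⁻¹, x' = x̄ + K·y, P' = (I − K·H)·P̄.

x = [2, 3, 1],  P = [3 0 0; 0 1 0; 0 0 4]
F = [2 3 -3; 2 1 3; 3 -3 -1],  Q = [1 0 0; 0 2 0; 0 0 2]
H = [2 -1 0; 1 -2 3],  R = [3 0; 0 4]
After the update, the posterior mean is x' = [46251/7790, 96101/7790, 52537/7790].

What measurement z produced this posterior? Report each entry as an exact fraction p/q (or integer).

z = [-1, 2]

x̄ = F·x = [10, 10, -4]
P̄ = F·P·Fᵀ + Q = [58 -21 21; -21 51 3; 21 3 42]
S = H·P̄·Hᵀ + R = [370 440; 440 818]
K = P̄·Hᵀ·S⁻¹ = [20173/54530 3/10906; -1851/7790 -9/779; -15069/54530 3501/10906]
x' − x̄ = [-31649/7790, 18201/7790, 83697/7790] = K·y
y = (KᵀK)⁻¹·Kᵀ·(x' − x̄) = [-11, 24]
z = y + H·x̄ = [-11, 24] + [10, -22] = [-1, 2]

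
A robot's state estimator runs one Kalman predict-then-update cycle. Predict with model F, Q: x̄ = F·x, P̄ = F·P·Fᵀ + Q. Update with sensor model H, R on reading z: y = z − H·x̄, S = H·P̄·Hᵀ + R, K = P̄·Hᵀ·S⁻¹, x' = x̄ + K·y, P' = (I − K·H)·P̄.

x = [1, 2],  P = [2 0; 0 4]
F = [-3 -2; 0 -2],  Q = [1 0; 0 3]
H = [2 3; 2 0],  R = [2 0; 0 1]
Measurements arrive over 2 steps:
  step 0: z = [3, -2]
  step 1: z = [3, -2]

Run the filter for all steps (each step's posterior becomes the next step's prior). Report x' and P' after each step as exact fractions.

step 0: x̄ = F·x = [-7, -4]
step 0: P̄ = F·P·Fᵀ + Q = [35 16; 16 19]
step 0: y = z − H·x̄ = [29, 12]
step 0: S = H·P̄·Hᵀ + R = [505 236; 236 141]
step 0: K = P̄·Hᵀ·S⁻¹ = [118/15509 7502/15509; 4997/15509 -4844/15509]
step 0: x' = x̄ + K·y = [-15117/15509, 24749/15509]
step 0: P' = (I − K·H)·P̄ = [3751/15509 -2422/15509; -2422/15509 4946/15509]
step 1: x̄ = F·x = [-319/1193, -49498/15509]
step 1: P̄ = F·P·Fᵀ + Q = [3076/1193 404/1193; 404/1193 66311/15509]
step 1: y = z − H·x̄ = [203315/15509, -1748/1193]
step 1: S = H·P̄·Hᵀ + R = [850793/15509 14728/1193; 14728/1193 13497/1193]
step 1: K = P̄·Hᵀ·S⁻¹ = [95732/7261753 3205480/7261753; 2239789/7261753 -2009344/7261753]
step 1: x' = x̄ + K·y = [-5383459/7261753, 9130233/7261753]
step 1: P' = (I − K·H)·P̄ = [1602740/7261753 -1004672/7261753; -1004672/7261753 2162974/7261753]

step 0: x' = [-15117/15509, 24749/15509], P' = [3751/15509 -2422/15509; -2422/15509 4946/15509]
step 1: x' = [-5383459/7261753, 9130233/7261753], P' = [1602740/7261753 -1004672/7261753; -1004672/7261753 2162974/7261753]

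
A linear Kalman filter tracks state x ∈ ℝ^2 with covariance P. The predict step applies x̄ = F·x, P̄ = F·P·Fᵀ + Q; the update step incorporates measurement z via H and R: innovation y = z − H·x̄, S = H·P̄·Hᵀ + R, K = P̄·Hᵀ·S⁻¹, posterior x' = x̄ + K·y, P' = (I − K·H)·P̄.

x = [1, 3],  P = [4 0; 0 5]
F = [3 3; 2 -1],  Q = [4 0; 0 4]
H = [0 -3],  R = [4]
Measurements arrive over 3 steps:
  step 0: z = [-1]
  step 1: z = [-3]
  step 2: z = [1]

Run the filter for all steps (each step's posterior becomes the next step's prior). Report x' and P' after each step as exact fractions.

step 0: x' = [2856/229, 71/229], P' = [18736/229 36/229; 36/229 100/229]
step 1: x' = [582423/170815, 176227/170815], P' = [3875056/170815 112224/170815; 112224/170815 75816/170815]
step 2: x' = [4829532/1117007, -339662/1117007], P' = [51173569/2234014 2919945/4468028; 2919945/4468028 3952601/8936056]

step 0: x̄ = F·x = [12, -1]
step 0: P̄ = F·P·Fᵀ + Q = [85 9; 9 25]
step 0: y = z − H·x̄ = [-4]
step 0: S = H·P̄·Hᵀ + R = [229]
step 0: K = P̄·Hᵀ·S⁻¹ = [-27/229; -75/229]
step 0: x' = x̄ + K·y = [2856/229, 71/229]
step 0: P' = (I − K·H)·P̄ = [18736/229 36/229; 36/229 100/229]
step 1: x̄ = F·x = [8781/229, 5641/229]
step 1: P̄ = F·P·Fᵀ + Q = [171088/229 112224/229; 112224/229 75816/229]
step 1: y = z − H·x̄ = [16236/229]
step 1: S = H·P̄·Hᵀ + R = [683260/229]
step 1: K = P̄·Hᵀ·S⁻¹ = [-84168/170815; -56862/170815]
step 1: x' = x̄ + K·y = [582423/170815, 176227/170815]
step 1: P' = (I − K·H)·P̄ = [3875056/170815 112224/170815; 112224/170815 75816/170815]
step 2: x̄ = F·x = [455190/34163, 988619/170815]
step 2: P̄ = F·P·Fᵀ + Q = [7652228/34163 4671912/34163; 4671912/34163 15810404/170815]
step 2: y = z − H·x̄ = [3136672/170815]
step 2: S = H·P̄·Hᵀ + R = [142976896/170815]
step 2: K = P̄·Hᵀ·S⁻¹ = [-8759835/17872112; -11857803/35744224]
step 2: x' = x̄ + K·y = [4829532/1117007, -339662/1117007]
step 2: P' = (I − K·H)·P̄ = [51173569/2234014 2919945/4468028; 2919945/4468028 3952601/8936056]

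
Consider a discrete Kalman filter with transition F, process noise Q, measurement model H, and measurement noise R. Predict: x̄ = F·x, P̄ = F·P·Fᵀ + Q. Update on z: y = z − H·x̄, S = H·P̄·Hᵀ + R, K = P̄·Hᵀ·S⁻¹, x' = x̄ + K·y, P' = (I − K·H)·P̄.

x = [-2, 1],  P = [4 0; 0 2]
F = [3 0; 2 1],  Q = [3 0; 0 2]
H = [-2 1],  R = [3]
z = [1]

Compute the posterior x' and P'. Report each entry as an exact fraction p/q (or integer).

x̄ = F·x = [-6, -3]
P̄ = F·P·Fᵀ + Q = [39 24; 24 20]
y = z − H·x̄ = [-8]
S = H·P̄·Hᵀ + R = [83]
K = P̄·Hᵀ·S⁻¹ = [-54/83; -28/83]
x' = x̄ + K·y = [-66/83, -25/83]
P' = (I − K·H)·P̄ = [321/83 480/83; 480/83 876/83]

x' = [-66/83, -25/83]
P' = [321/83 480/83; 480/83 876/83]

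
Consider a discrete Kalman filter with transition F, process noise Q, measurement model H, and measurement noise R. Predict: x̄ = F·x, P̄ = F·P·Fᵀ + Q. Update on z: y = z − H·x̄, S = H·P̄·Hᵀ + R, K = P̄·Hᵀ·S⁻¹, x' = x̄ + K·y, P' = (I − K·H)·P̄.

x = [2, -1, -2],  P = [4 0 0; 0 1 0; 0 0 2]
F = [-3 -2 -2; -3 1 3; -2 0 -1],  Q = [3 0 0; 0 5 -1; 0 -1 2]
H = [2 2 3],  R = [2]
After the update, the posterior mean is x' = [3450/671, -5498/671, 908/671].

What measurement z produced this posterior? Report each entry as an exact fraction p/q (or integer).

z = [-2]

x̄ = F·x = [0, -13, -2]
P̄ = F·P·Fᵀ + Q = [51 22 28; 22 60 17; 28 17 20]
S = H·P̄·Hᵀ + R = [1342]
K = P̄·Hᵀ·S⁻¹ = [115/671; 215/1342; 75/671]
x' − x̄ = [3450/671, 3225/671, 2250/671] = K·y
y = (KᵀK)⁻¹·Kᵀ·(x' − x̄) = [30]
z = y + H·x̄ = [30] + [-32] = [-2]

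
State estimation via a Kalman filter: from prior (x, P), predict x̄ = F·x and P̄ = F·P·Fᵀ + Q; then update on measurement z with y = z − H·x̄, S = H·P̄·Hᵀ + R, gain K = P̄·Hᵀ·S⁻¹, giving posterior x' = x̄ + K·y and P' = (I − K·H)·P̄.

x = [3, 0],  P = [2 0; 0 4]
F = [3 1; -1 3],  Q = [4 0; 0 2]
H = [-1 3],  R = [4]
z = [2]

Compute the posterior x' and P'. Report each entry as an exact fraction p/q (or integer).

x' = [1513/177, 203/59]
P' = [4570/177 506/59; 506/59 194/59]

x̄ = F·x = [9, -3]
P̄ = F·P·Fᵀ + Q = [26 6; 6 40]
y = z − H·x̄ = [20]
S = H·P̄·Hᵀ + R = [354]
K = P̄·Hᵀ·S⁻¹ = [-4/177; 19/59]
x' = x̄ + K·y = [1513/177, 203/59]
P' = (I − K·H)·P̄ = [4570/177 506/59; 506/59 194/59]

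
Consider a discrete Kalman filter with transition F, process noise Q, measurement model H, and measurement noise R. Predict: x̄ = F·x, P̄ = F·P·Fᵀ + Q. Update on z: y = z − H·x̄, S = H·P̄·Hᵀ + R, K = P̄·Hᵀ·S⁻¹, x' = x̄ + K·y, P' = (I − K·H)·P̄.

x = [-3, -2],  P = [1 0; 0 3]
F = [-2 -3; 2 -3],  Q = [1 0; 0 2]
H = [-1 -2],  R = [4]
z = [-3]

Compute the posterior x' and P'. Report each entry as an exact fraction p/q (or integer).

x̄ = F·x = [12, 0]
P̄ = F·P·Fᵀ + Q = [32 23; 23 33]
y = z − H·x̄ = [9]
S = H·P̄·Hᵀ + R = [260]
K = P̄·Hᵀ·S⁻¹ = [-3/10; -89/260]
x' = x̄ + K·y = [93/10, -801/260]
P' = (I − K·H)·P̄ = [43/5 -37/10; -37/10 659/260]

x' = [93/10, -801/260]
P' = [43/5 -37/10; -37/10 659/260]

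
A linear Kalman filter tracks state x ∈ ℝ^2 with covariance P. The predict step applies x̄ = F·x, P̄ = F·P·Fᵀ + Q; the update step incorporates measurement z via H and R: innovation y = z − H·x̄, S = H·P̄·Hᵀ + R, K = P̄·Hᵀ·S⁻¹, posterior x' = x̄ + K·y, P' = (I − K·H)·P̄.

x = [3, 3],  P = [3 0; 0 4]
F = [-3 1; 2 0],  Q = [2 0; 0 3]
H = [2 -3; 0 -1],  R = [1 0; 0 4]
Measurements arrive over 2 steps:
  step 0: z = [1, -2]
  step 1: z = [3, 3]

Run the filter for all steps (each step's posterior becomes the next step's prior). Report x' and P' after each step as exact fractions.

step 0: x̄ = F·x = [-6, 6]
step 0: P̄ = F·P·Fᵀ + Q = [33 -18; -18 15]
step 0: y = z − H·x̄ = [31, 4]
step 0: S = H·P̄·Hᵀ + R = [484 81; 81 19]
step 0: K = P̄·Hᵀ·S⁻¹ = [822/2635 -1008/2635; -324/2635 -699/2635]
step 0: x' = x̄ + K·y = [1128/527, 594/527]
step 0: P' = (I − K·H)·P̄ = [6459/2635 4032/2635; 4032/2635 2796/2635]
step 1: x̄ = F·x = [-90/17, 2256/527]
step 1: P̄ = F·P·Fᵀ + Q = [271/17 -198/17; -198/17 33741/2635]
step 1: y = z − H·x̄ = [13929/527, 3837/527]
step 1: S = H·P̄·Hᵀ + R = [842604/2635 162603/2635; 162603/2635 44281/2635]
step 1: K = P̄·Hᵀ·S⁻¹ = [1065166/4125849 -50088/196469; -30972/196469 -5139/28067]
step 1: x' = x̄ + K·y = [-449312/1375283, -239475/196469]
step 1: P' = (I − K·H)·P̄ = [6843671/4125849 200352/196469; 200352/196469 20556/28067]

step 0: x' = [1128/527, 594/527], P' = [6459/2635 4032/2635; 4032/2635 2796/2635]
step 1: x' = [-449312/1375283, -239475/196469], P' = [6843671/4125849 200352/196469; 200352/196469 20556/28067]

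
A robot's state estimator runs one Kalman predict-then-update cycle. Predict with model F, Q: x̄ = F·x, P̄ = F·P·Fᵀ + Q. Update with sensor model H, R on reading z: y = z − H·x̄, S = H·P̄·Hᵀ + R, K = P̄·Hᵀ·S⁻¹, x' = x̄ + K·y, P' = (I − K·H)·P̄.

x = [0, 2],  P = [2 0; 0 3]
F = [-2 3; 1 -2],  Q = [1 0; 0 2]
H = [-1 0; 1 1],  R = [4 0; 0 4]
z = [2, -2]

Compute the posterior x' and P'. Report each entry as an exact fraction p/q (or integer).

x̄ = F·x = [6, -4]
P̄ = F·P·Fᵀ + Q = [36 -22; -22 16]
y = z − H·x̄ = [8, -4]
S = H·P̄·Hᵀ + R = [40 -14; -14 12]
K = P̄·Hᵀ·S⁻¹ = [-59/71 14/71; 45/71 17/71]
x' = x̄ + K·y = [-102/71, 8/71]
P' = (I − K·H)·P̄ = [236/71 -180/71; -180/71 248/71]

x' = [-102/71, 8/71]
P' = [236/71 -180/71; -180/71 248/71]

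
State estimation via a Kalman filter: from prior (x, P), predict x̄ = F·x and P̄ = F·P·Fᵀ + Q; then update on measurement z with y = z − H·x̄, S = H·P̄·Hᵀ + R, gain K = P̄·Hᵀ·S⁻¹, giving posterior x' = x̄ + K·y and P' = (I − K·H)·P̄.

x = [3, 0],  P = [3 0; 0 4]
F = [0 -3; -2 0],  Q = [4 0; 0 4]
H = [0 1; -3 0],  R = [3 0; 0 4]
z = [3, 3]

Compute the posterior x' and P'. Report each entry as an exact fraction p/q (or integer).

x' = [-90/91, 30/19]
P' = [40/91 0; 0 48/19]

x̄ = F·x = [0, -6]
P̄ = F·P·Fᵀ + Q = [40 0; 0 16]
y = z − H·x̄ = [9, 3]
S = H·P̄·Hᵀ + R = [19 0; 0 364]
K = P̄·Hᵀ·S⁻¹ = [0 -30/91; 16/19 0]
x' = x̄ + K·y = [-90/91, 30/19]
P' = (I − K·H)·P̄ = [40/91 0; 0 48/19]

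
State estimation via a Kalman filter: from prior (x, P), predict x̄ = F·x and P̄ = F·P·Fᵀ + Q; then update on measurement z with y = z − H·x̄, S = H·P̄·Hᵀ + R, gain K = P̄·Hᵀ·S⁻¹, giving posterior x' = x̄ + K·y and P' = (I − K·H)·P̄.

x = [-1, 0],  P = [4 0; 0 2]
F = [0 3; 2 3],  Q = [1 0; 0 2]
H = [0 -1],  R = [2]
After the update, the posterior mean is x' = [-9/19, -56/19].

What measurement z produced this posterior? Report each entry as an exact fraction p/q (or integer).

z = [3]

x̄ = F·x = [0, -2]
P̄ = F·P·Fᵀ + Q = [19 18; 18 36]
S = H·P̄·Hᵀ + R = [38]
K = P̄·Hᵀ·S⁻¹ = [-9/19; -18/19]
x' − x̄ = [-9/19, -18/19] = K·y
y = (KᵀK)⁻¹·Kᵀ·(x' − x̄) = [1]
z = y + H·x̄ = [1] + [2] = [3]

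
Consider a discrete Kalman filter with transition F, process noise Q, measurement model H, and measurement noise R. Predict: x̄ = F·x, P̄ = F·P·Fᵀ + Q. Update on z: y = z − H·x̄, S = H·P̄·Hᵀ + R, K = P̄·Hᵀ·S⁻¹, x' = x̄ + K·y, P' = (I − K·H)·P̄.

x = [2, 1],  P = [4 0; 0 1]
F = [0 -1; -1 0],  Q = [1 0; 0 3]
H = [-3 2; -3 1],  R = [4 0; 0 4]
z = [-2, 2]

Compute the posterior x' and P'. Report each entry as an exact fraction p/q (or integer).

x̄ = F·x = [-1, -2]
P̄ = F·P·Fᵀ + Q = [2 0; 0 7]
y = z − H·x̄ = [-1, 1]
S = H·P̄·Hᵀ + R = [50 32; 32 29]
K = P̄·Hᵀ·S⁻¹ = [3/71 -18/71; 91/213 -49/213]
x' = x̄ + K·y = [-92/71, -566/213]
P' = (I − K·H)·P̄ = [52/71 84/71; 84/71 560/213]

x' = [-92/71, -566/213]
P' = [52/71 84/71; 84/71 560/213]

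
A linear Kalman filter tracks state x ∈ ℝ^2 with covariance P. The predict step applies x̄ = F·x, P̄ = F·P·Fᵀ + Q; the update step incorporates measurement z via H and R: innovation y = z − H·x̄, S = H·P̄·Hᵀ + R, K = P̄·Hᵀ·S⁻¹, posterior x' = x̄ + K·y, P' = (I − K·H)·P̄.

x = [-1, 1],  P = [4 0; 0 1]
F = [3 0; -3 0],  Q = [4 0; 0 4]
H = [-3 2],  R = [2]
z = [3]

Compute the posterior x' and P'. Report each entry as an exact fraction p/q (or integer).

x̄ = F·x = [-3, 3]
P̄ = F·P·Fᵀ + Q = [40 -36; -36 40]
y = z − H·x̄ = [-12]
S = H·P̄·Hᵀ + R = [954]
K = P̄·Hᵀ·S⁻¹ = [-32/159; 94/477]
x' = x̄ + K·y = [-31/53, 101/159]
P' = (I − K·H)·P̄ = [72/53 292/159; 292/159 1408/477]

x' = [-31/53, 101/159]
P' = [72/53 292/159; 292/159 1408/477]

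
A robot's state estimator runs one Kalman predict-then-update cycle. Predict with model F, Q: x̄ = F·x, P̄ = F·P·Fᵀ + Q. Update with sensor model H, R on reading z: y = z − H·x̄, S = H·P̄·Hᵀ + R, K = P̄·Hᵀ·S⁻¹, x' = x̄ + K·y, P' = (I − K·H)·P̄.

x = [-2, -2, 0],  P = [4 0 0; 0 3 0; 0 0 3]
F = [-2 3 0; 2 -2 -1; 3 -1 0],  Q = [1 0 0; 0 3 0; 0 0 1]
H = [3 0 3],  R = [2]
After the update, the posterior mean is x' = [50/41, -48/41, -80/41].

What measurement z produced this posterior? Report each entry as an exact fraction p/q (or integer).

z = [-2]

x̄ = F·x = [-2, 0, -4]
P̄ = F·P·Fᵀ + Q = [44 -34 -33; -34 34 30; -33 30 40]
S = H·P̄·Hᵀ + R = [164]
K = P̄·Hᵀ·S⁻¹ = [33/164; -3/41; 21/164]
x' − x̄ = [132/41, -48/41, 84/41] = K·y
y = (KᵀK)⁻¹·Kᵀ·(x' − x̄) = [16]
z = y + H·x̄ = [16] + [-18] = [-2]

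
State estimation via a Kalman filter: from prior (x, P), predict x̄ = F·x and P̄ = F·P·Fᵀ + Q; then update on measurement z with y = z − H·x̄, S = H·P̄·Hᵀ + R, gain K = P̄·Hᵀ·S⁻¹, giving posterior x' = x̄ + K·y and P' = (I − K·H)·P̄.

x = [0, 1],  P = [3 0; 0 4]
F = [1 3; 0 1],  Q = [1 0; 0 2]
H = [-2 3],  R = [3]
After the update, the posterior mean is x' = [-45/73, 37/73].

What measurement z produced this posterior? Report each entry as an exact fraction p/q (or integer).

z = [3]

x̄ = F·x = [3, 1]
P̄ = F·P·Fᵀ + Q = [40 12; 12 6]
S = H·P̄·Hᵀ + R = [73]
K = P̄·Hᵀ·S⁻¹ = [-44/73; -6/73]
x' − x̄ = [-264/73, -36/73] = K·y
y = (KᵀK)⁻¹·Kᵀ·(x' − x̄) = [6]
z = y + H·x̄ = [6] + [-3] = [3]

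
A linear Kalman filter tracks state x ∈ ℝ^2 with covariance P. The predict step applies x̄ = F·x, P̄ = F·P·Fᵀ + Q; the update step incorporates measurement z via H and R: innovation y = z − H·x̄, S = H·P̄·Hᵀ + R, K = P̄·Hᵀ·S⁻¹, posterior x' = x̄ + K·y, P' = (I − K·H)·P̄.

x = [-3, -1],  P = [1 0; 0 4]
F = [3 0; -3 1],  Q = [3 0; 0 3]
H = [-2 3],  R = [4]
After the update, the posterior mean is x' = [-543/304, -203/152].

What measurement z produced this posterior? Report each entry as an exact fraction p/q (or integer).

z = [-1]

x̄ = F·x = [-9, 8]
P̄ = F·P·Fᵀ + Q = [12 -9; -9 16]
S = H·P̄·Hᵀ + R = [304]
K = P̄·Hᵀ·S⁻¹ = [-51/304; 33/152]
x' − x̄ = [2193/304, -1419/152] = K·y
y = (KᵀK)⁻¹·Kᵀ·(x' − x̄) = [-43]
z = y + H·x̄ = [-43] + [42] = [-1]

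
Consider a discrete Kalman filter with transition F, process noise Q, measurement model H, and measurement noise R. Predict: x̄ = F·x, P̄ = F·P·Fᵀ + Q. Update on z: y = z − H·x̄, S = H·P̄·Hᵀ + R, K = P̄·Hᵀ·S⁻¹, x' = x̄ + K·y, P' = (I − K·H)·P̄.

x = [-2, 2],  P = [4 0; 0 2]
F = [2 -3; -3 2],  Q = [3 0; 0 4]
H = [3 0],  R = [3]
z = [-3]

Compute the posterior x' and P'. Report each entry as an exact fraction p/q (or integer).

x' = [-121/112, 37/28]
P' = [37/112 -9/28; -9/28 93/7]

x̄ = F·x = [-10, 10]
P̄ = F·P·Fᵀ + Q = [37 -36; -36 48]
y = z − H·x̄ = [27]
S = H·P̄·Hᵀ + R = [336]
K = P̄·Hᵀ·S⁻¹ = [37/112; -9/28]
x' = x̄ + K·y = [-121/112, 37/28]
P' = (I − K·H)·P̄ = [37/112 -9/28; -9/28 93/7]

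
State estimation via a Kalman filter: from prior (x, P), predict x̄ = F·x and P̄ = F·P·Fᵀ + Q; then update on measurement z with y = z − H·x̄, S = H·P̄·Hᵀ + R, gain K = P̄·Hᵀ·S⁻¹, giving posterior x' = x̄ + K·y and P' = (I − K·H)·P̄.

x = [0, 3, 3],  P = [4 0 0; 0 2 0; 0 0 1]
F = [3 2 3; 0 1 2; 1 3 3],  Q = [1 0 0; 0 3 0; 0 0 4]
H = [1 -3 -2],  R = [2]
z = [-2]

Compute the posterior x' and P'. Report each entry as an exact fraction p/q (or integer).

x' = [1503/229, 175/229, 764/229]
P' = [10602/229 568/229 4491/229; 568/229 380/229 -245/229; 4491/229 -245/229 2686/229]

x̄ = F·x = [15, 9, 18]
P̄ = F·P·Fᵀ + Q = [54 10 33; 10 9 12; 33 12 35]
y = z − H·x̄ = [46]
S = H·P̄·Hᵀ + R = [229]
K = P̄·Hᵀ·S⁻¹ = [-42/229; -41/229; -73/229]
x' = x̄ + K·y = [1503/229, 175/229, 764/229]
P' = (I − K·H)·P̄ = [10602/229 568/229 4491/229; 568/229 380/229 -245/229; 4491/229 -245/229 2686/229]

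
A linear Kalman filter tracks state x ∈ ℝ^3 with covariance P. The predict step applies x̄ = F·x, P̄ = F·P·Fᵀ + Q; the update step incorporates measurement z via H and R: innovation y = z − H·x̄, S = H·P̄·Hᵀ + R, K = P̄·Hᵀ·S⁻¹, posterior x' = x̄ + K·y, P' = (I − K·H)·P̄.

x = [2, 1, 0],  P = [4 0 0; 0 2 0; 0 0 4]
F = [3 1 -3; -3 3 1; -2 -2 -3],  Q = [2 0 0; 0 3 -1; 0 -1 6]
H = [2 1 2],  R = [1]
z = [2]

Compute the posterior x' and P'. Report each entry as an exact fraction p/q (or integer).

x' = [224/29, -547/174, -299/58]
P' = [1322/29 -1043/29 -797/29; -1043/29 31217/522 1051/174; -797/29 1051/174 1427/58]

x̄ = F·x = [7, -3, -6]
P̄ = F·P·Fᵀ + Q = [76 -42 8; -42 61 -1; 8 -1 66]
y = z − H·x̄ = [3]
S = H·P̄·Hᵀ + R = [522]
K = P̄·Hᵀ·S⁻¹ = [7/29; -25/522; 49/174]
x' = x̄ + K·y = [224/29, -547/174, -299/58]
P' = (I − K·H)·P̄ = [1322/29 -1043/29 -797/29; -1043/29 31217/522 1051/174; -797/29 1051/174 1427/58]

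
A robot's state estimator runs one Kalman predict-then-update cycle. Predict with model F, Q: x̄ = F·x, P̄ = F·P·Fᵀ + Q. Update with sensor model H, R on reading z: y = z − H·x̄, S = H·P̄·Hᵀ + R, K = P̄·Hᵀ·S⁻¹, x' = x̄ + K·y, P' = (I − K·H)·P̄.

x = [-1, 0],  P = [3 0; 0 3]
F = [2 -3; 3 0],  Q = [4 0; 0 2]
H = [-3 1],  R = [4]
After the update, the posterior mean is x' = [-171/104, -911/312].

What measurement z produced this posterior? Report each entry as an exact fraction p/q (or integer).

z = [2]

x̄ = F·x = [-2, -3]
P̄ = F·P·Fᵀ + Q = [43 18; 18 29]
S = H·P̄·Hᵀ + R = [312]
K = P̄·Hᵀ·S⁻¹ = [-37/104; -25/312]
x' − x̄ = [37/104, 25/312] = K·y
y = (KᵀK)⁻¹·Kᵀ·(x' − x̄) = [-1]
z = y + H·x̄ = [-1] + [3] = [2]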